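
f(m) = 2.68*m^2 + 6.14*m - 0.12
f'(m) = 5.36*m + 6.14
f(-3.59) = 12.38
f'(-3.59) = -13.10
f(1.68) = 17.76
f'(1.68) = 15.14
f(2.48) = 31.59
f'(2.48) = 19.43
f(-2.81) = 3.79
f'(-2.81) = -8.92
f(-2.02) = -1.59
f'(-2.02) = -4.69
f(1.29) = 12.26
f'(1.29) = 13.05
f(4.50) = 81.78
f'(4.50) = 30.26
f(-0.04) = -0.36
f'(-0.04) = 5.93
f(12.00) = 459.48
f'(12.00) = 70.46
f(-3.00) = 5.58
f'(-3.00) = -9.94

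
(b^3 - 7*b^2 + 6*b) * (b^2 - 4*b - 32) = b^5 - 11*b^4 + 2*b^3 + 200*b^2 - 192*b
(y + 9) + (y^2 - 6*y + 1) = y^2 - 5*y + 10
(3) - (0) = 3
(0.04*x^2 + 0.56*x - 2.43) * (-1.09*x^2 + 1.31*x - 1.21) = -0.0436*x^4 - 0.558*x^3 + 3.3339*x^2 - 3.8609*x + 2.9403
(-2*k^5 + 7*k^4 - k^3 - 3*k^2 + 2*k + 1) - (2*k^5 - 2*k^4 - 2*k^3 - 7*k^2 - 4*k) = -4*k^5 + 9*k^4 + k^3 + 4*k^2 + 6*k + 1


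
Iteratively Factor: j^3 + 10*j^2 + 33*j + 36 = (j + 4)*(j^2 + 6*j + 9) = (j + 3)*(j + 4)*(j + 3)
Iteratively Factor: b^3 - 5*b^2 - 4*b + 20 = (b - 5)*(b^2 - 4) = (b - 5)*(b + 2)*(b - 2)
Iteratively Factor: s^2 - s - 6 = (s - 3)*(s + 2)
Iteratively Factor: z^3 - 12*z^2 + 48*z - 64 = (z - 4)*(z^2 - 8*z + 16) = (z - 4)^2*(z - 4)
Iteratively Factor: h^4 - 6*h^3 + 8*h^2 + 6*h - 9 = (h - 3)*(h^3 - 3*h^2 - h + 3) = (h - 3)*(h - 1)*(h^2 - 2*h - 3) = (h - 3)^2*(h - 1)*(h + 1)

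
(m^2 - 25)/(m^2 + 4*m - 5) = (m - 5)/(m - 1)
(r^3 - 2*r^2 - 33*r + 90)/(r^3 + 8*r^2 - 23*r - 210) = (r - 3)/(r + 7)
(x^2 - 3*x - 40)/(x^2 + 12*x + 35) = (x - 8)/(x + 7)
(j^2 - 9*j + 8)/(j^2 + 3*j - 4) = (j - 8)/(j + 4)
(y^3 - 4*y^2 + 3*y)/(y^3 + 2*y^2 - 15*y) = (y - 1)/(y + 5)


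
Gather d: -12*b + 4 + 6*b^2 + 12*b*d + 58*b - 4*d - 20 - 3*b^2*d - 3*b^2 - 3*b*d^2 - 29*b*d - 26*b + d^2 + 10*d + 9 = 3*b^2 + 20*b + d^2*(1 - 3*b) + d*(-3*b^2 - 17*b + 6) - 7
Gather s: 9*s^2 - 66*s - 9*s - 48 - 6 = 9*s^2 - 75*s - 54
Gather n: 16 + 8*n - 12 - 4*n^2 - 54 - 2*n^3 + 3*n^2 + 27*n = -2*n^3 - n^2 + 35*n - 50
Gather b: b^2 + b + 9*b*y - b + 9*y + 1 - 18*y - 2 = b^2 + 9*b*y - 9*y - 1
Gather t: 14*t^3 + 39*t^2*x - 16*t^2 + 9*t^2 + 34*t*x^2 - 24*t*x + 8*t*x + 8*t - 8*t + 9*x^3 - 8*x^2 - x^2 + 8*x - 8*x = 14*t^3 + t^2*(39*x - 7) + t*(34*x^2 - 16*x) + 9*x^3 - 9*x^2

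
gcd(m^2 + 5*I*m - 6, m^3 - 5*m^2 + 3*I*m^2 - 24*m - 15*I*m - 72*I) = m + 3*I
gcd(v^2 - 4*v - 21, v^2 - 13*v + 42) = v - 7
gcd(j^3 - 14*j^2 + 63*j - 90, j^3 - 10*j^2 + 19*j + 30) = j^2 - 11*j + 30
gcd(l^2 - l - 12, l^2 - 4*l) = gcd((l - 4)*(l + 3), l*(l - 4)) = l - 4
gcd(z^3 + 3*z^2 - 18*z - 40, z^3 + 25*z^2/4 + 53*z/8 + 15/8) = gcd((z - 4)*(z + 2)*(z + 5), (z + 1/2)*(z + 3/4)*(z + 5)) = z + 5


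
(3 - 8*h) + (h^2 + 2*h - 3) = h^2 - 6*h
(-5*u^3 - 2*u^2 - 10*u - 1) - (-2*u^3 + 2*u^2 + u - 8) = -3*u^3 - 4*u^2 - 11*u + 7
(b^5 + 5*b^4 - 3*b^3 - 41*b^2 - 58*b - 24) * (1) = b^5 + 5*b^4 - 3*b^3 - 41*b^2 - 58*b - 24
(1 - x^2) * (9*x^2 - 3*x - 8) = -9*x^4 + 3*x^3 + 17*x^2 - 3*x - 8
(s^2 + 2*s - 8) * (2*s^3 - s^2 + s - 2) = 2*s^5 + 3*s^4 - 17*s^3 + 8*s^2 - 12*s + 16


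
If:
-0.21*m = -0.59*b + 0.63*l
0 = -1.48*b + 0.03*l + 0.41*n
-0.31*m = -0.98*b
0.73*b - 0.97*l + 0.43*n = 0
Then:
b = 0.00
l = 0.00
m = 0.00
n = 0.00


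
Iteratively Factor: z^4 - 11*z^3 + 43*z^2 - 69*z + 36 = (z - 3)*(z^3 - 8*z^2 + 19*z - 12) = (z - 3)*(z - 1)*(z^2 - 7*z + 12) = (z - 4)*(z - 3)*(z - 1)*(z - 3)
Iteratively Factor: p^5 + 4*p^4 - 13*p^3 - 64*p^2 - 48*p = (p + 3)*(p^4 + p^3 - 16*p^2 - 16*p) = (p + 1)*(p + 3)*(p^3 - 16*p) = (p - 4)*(p + 1)*(p + 3)*(p^2 + 4*p) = (p - 4)*(p + 1)*(p + 3)*(p + 4)*(p)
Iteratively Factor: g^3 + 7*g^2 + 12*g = (g)*(g^2 + 7*g + 12) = g*(g + 3)*(g + 4)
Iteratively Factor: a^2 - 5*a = (a)*(a - 5)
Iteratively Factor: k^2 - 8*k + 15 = (k - 3)*(k - 5)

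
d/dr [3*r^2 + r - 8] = 6*r + 1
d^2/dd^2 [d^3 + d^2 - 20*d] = 6*d + 2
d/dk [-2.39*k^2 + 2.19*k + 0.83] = 2.19 - 4.78*k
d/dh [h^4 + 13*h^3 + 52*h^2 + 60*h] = 4*h^3 + 39*h^2 + 104*h + 60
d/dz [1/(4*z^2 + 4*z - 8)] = (-2*z - 1)/(4*(z^2 + z - 2)^2)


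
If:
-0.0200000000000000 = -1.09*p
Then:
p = 0.02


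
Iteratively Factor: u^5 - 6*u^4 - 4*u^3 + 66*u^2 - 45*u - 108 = (u - 3)*(u^4 - 3*u^3 - 13*u^2 + 27*u + 36) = (u - 3)*(u + 3)*(u^3 - 6*u^2 + 5*u + 12) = (u - 3)^2*(u + 3)*(u^2 - 3*u - 4) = (u - 3)^2*(u + 1)*(u + 3)*(u - 4)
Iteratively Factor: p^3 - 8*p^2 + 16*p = (p)*(p^2 - 8*p + 16) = p*(p - 4)*(p - 4)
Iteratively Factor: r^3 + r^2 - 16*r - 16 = (r + 1)*(r^2 - 16) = (r - 4)*(r + 1)*(r + 4)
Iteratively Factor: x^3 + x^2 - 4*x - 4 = (x - 2)*(x^2 + 3*x + 2) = (x - 2)*(x + 1)*(x + 2)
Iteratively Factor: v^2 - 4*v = (v)*(v - 4)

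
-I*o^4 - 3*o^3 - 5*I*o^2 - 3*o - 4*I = (o - 4*I)*(o - I)*(o + I)*(-I*o + 1)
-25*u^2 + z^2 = (-5*u + z)*(5*u + z)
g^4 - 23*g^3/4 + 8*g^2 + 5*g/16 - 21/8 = (g - 7/2)*(g - 2)*(g - 3/4)*(g + 1/2)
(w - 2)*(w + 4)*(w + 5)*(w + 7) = w^4 + 14*w^3 + 51*w^2 - 26*w - 280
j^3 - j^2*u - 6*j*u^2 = j*(j - 3*u)*(j + 2*u)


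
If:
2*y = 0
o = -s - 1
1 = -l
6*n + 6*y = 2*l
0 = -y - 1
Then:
No Solution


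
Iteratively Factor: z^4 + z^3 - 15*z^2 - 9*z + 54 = (z + 3)*(z^3 - 2*z^2 - 9*z + 18) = (z - 2)*(z + 3)*(z^2 - 9) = (z - 2)*(z + 3)^2*(z - 3)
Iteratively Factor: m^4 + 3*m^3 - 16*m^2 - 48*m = (m)*(m^3 + 3*m^2 - 16*m - 48) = m*(m + 4)*(m^2 - m - 12) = m*(m - 4)*(m + 4)*(m + 3)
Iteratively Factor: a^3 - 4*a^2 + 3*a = (a)*(a^2 - 4*a + 3) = a*(a - 1)*(a - 3)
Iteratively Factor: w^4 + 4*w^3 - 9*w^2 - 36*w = (w + 3)*(w^3 + w^2 - 12*w) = (w - 3)*(w + 3)*(w^2 + 4*w) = w*(w - 3)*(w + 3)*(w + 4)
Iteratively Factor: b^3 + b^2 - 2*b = (b - 1)*(b^2 + 2*b) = (b - 1)*(b + 2)*(b)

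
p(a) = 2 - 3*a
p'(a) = -3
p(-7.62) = 24.86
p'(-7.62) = -3.00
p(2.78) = -6.34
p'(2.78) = -3.00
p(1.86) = -3.58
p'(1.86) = -3.00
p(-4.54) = 15.62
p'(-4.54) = -3.00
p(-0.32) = 2.96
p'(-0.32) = -3.00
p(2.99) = -6.97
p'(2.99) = -3.00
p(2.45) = -5.35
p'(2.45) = -3.00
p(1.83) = -3.49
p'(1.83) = -3.00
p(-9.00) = 29.00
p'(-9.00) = -3.00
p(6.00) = -16.00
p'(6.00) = -3.00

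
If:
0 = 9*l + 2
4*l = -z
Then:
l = -2/9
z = 8/9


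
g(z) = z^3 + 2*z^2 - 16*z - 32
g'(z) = 3*z^2 + 4*z - 16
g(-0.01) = -31.84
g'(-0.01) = -16.04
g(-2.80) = 6.53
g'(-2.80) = -3.68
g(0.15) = -34.35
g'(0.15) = -15.33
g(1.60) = -48.38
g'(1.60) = -1.92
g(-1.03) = -14.49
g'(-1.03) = -16.94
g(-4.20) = -3.61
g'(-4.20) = 20.12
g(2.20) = -46.87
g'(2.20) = 7.32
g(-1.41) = -8.27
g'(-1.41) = -15.68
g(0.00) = -32.00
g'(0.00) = -16.00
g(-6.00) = -80.00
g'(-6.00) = 68.00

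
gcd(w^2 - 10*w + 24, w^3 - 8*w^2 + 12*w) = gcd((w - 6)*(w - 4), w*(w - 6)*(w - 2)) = w - 6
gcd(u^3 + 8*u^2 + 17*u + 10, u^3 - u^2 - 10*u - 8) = u^2 + 3*u + 2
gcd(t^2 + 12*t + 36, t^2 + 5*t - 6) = t + 6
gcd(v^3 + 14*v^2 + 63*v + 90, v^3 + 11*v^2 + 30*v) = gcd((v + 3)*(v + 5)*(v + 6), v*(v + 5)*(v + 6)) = v^2 + 11*v + 30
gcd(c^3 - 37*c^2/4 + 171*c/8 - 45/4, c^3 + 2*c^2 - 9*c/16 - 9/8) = c - 3/4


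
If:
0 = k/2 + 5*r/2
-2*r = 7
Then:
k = 35/2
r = -7/2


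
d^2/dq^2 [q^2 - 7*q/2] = 2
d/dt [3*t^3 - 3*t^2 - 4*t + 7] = 9*t^2 - 6*t - 4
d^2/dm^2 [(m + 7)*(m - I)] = 2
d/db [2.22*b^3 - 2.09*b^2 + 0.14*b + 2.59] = 6.66*b^2 - 4.18*b + 0.14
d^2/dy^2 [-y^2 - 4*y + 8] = -2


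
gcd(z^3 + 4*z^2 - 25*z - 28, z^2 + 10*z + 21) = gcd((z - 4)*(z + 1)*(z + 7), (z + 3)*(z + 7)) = z + 7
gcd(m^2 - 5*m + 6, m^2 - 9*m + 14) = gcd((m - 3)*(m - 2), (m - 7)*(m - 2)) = m - 2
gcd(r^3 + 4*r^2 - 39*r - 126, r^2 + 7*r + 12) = r + 3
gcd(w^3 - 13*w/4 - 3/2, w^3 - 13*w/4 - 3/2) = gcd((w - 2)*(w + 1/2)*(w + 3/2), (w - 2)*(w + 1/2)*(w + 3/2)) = w^3 - 13*w/4 - 3/2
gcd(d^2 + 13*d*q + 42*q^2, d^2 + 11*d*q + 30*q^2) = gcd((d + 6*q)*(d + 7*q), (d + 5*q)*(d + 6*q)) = d + 6*q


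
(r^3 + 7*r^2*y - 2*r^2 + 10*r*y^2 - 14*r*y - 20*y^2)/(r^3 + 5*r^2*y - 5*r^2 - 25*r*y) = (r^2 + 2*r*y - 2*r - 4*y)/(r*(r - 5))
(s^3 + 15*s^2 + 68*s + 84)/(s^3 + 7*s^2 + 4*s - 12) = (s + 7)/(s - 1)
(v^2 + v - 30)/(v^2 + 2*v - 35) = (v + 6)/(v + 7)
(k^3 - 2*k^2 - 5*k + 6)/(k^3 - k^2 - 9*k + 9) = (k + 2)/(k + 3)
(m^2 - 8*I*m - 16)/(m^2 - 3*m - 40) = (-m^2 + 8*I*m + 16)/(-m^2 + 3*m + 40)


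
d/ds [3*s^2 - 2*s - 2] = 6*s - 2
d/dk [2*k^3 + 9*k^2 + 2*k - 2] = 6*k^2 + 18*k + 2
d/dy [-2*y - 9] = -2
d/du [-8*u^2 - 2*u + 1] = -16*u - 2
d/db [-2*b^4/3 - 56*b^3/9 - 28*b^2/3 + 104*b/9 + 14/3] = -8*b^3/3 - 56*b^2/3 - 56*b/3 + 104/9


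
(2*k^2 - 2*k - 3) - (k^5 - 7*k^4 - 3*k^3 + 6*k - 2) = -k^5 + 7*k^4 + 3*k^3 + 2*k^2 - 8*k - 1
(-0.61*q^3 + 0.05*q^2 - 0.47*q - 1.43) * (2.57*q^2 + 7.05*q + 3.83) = -1.5677*q^5 - 4.172*q^4 - 3.1917*q^3 - 6.7971*q^2 - 11.8816*q - 5.4769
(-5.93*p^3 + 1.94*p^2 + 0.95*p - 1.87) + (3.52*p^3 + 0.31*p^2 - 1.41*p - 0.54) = -2.41*p^3 + 2.25*p^2 - 0.46*p - 2.41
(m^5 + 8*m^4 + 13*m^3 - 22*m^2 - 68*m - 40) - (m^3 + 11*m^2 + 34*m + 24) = m^5 + 8*m^4 + 12*m^3 - 33*m^2 - 102*m - 64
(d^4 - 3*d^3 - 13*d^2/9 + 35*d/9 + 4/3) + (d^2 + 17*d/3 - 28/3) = d^4 - 3*d^3 - 4*d^2/9 + 86*d/9 - 8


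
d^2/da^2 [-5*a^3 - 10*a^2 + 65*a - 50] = -30*a - 20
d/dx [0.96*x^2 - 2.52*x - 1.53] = 1.92*x - 2.52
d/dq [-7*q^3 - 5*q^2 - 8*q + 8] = -21*q^2 - 10*q - 8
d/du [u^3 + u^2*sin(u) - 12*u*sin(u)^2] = u^2*cos(u) + 3*u^2 + 2*u*sin(u) - 12*u*sin(2*u) - 12*sin(u)^2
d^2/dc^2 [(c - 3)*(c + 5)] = 2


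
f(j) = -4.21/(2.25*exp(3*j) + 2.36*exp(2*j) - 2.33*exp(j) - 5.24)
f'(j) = -4.21*(-6.75*exp(3*j) - 4.72*exp(2*j) + 2.33*exp(j))/(2.25*exp(3*j) + 2.36*exp(2*j) - 2.33*exp(j) - 5.24)^2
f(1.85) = -0.01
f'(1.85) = 0.02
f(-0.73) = 0.76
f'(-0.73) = 0.10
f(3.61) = -0.00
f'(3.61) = 0.00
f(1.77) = -0.01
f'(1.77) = 0.02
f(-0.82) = 0.75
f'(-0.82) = 0.06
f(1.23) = -0.04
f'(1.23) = 0.12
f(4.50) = -0.00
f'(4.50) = 0.00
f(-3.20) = 0.79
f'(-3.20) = -0.01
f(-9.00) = 0.80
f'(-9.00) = 0.00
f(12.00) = 0.00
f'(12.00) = 0.00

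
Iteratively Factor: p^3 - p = (p + 1)*(p^2 - p) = (p - 1)*(p + 1)*(p)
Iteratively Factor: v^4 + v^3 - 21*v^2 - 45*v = (v + 3)*(v^3 - 2*v^2 - 15*v) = (v - 5)*(v + 3)*(v^2 + 3*v) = (v - 5)*(v + 3)^2*(v)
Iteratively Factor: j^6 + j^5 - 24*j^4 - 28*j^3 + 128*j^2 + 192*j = (j - 4)*(j^5 + 5*j^4 - 4*j^3 - 44*j^2 - 48*j) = (j - 4)*(j - 3)*(j^4 + 8*j^3 + 20*j^2 + 16*j) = j*(j - 4)*(j - 3)*(j^3 + 8*j^2 + 20*j + 16) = j*(j - 4)*(j - 3)*(j + 2)*(j^2 + 6*j + 8) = j*(j - 4)*(j - 3)*(j + 2)^2*(j + 4)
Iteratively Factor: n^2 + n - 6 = (n + 3)*(n - 2)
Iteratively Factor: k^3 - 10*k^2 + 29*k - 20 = (k - 5)*(k^2 - 5*k + 4) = (k - 5)*(k - 1)*(k - 4)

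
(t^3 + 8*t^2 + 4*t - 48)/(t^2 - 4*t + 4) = (t^2 + 10*t + 24)/(t - 2)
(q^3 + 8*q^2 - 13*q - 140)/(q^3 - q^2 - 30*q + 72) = (q^2 + 12*q + 35)/(q^2 + 3*q - 18)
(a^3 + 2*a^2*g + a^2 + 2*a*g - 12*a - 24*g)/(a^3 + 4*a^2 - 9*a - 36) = (a + 2*g)/(a + 3)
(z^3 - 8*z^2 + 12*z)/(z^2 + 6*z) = (z^2 - 8*z + 12)/(z + 6)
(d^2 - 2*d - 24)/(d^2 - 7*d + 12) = (d^2 - 2*d - 24)/(d^2 - 7*d + 12)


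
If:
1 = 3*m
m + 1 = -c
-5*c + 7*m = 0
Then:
No Solution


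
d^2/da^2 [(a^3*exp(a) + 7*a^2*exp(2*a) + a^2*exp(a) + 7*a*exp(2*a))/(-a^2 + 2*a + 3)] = (-a^4 - 28*a^3*exp(a) + 4*a^3 + 168*a^2*exp(a) + 9*a^2 - 168*a*exp(a) - 36*a - 294*exp(a) - 18)*exp(a)/(a^3 - 9*a^2 + 27*a - 27)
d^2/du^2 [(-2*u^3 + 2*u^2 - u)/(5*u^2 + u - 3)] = 2*(-67*u^3 + 108*u^2 - 99*u + 15)/(125*u^6 + 75*u^5 - 210*u^4 - 89*u^3 + 126*u^2 + 27*u - 27)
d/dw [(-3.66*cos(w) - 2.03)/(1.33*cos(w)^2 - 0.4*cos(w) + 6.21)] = (-4.8678*cos(w)^2 - 5.3998*cos(w) + 23.5406)*sin(w)/(1.7689*cos(w)^4 - 1.064*cos(w)^3 + 16.6786*cos(w)^2 - 4.968*cos(w) + 38.5641)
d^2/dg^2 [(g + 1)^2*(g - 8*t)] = 6*g - 16*t + 4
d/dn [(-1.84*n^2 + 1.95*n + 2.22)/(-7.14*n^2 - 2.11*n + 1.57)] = (17.8054*n^2 + 25.924*n + 7.7457)/(50.9796*n^4 + 30.1308*n^3 - 17.9675*n^2 - 6.6254*n + 2.4649)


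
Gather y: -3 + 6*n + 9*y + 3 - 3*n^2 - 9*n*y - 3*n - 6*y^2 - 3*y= -3*n^2 + 3*n - 6*y^2 + y*(6 - 9*n)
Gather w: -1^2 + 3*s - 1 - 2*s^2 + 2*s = -2*s^2 + 5*s - 2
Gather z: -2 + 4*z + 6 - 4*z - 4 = 0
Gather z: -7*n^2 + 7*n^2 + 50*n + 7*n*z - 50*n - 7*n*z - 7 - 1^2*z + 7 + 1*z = 0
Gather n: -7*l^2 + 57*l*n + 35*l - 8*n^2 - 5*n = -7*l^2 + 35*l - 8*n^2 + n*(57*l - 5)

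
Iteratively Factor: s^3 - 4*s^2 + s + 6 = (s - 2)*(s^2 - 2*s - 3) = (s - 3)*(s - 2)*(s + 1)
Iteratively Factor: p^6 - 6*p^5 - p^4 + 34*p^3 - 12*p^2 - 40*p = (p)*(p^5 - 6*p^4 - p^3 + 34*p^2 - 12*p - 40) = p*(p + 1)*(p^4 - 7*p^3 + 6*p^2 + 28*p - 40) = p*(p - 2)*(p + 1)*(p^3 - 5*p^2 - 4*p + 20) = p*(p - 5)*(p - 2)*(p + 1)*(p^2 - 4) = p*(p - 5)*(p - 2)^2*(p + 1)*(p + 2)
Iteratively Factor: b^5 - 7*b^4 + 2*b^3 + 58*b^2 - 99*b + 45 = (b - 3)*(b^4 - 4*b^3 - 10*b^2 + 28*b - 15) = (b - 5)*(b - 3)*(b^3 + b^2 - 5*b + 3) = (b - 5)*(b - 3)*(b - 1)*(b^2 + 2*b - 3) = (b - 5)*(b - 3)*(b - 1)*(b + 3)*(b - 1)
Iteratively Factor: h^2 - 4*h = (h - 4)*(h)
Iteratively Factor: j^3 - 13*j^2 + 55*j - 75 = (j - 3)*(j^2 - 10*j + 25) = (j - 5)*(j - 3)*(j - 5)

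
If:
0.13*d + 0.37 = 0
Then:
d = -2.85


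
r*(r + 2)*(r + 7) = r^3 + 9*r^2 + 14*r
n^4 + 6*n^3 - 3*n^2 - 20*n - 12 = (n - 2)*(n + 1)^2*(n + 6)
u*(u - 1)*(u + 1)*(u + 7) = u^4 + 7*u^3 - u^2 - 7*u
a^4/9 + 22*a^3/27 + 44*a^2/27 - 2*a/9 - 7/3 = (a/3 + 1)^2*(a - 1)*(a + 7/3)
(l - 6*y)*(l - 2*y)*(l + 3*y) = l^3 - 5*l^2*y - 12*l*y^2 + 36*y^3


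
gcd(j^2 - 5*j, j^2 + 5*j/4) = j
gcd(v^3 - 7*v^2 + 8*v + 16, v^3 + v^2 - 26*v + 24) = v - 4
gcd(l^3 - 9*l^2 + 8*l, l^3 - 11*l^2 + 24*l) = l^2 - 8*l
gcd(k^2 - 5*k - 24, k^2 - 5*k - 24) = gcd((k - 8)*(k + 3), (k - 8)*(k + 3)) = k^2 - 5*k - 24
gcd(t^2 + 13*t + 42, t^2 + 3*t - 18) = t + 6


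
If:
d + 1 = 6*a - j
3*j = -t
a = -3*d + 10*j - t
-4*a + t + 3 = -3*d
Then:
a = -9/55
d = -8/5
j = -21/55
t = 63/55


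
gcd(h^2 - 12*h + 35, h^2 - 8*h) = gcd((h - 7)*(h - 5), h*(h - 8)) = 1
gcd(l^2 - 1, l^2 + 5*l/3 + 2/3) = l + 1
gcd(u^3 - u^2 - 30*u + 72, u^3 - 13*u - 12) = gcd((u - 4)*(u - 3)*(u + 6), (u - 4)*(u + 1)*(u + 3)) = u - 4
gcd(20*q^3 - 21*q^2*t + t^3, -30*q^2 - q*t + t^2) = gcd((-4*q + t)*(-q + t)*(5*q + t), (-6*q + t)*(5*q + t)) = 5*q + t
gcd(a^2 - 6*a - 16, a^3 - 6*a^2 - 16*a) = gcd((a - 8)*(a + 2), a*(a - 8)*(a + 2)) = a^2 - 6*a - 16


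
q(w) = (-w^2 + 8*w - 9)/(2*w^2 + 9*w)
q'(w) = (8 - 2*w)/(2*w^2 + 9*w) + (-4*w - 9)*(-w^2 + 8*w - 9)/(2*w^2 + 9*w)^2 = (-25*w^2 + 36*w + 81)/(w^2*(4*w^2 + 36*w + 81))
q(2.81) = 0.14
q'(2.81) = -0.01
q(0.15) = -5.61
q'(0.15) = 44.11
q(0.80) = -0.38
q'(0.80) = 1.30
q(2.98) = 0.13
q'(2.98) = -0.02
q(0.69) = -0.55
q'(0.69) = 1.83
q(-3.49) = 6.96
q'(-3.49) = -7.03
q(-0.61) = 3.00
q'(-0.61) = 2.21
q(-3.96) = 13.18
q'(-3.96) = -24.80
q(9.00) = -0.07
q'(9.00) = -0.03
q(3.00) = 0.13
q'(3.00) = -0.02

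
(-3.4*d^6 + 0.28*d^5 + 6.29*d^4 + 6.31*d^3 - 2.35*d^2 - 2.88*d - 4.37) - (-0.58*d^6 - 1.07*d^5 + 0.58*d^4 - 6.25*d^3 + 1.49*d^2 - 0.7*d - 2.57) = -2.82*d^6 + 1.35*d^5 + 5.71*d^4 + 12.56*d^3 - 3.84*d^2 - 2.18*d - 1.8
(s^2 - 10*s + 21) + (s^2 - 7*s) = 2*s^2 - 17*s + 21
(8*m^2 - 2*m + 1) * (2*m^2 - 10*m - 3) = 16*m^4 - 84*m^3 - 2*m^2 - 4*m - 3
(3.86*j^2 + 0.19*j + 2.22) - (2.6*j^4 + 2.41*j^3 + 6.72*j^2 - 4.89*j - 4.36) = -2.6*j^4 - 2.41*j^3 - 2.86*j^2 + 5.08*j + 6.58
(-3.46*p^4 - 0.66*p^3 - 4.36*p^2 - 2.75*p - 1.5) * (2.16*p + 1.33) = -7.4736*p^5 - 6.0274*p^4 - 10.2954*p^3 - 11.7388*p^2 - 6.8975*p - 1.995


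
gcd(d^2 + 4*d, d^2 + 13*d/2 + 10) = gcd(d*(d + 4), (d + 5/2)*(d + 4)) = d + 4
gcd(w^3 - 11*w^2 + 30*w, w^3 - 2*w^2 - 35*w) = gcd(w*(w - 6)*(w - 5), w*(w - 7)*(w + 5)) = w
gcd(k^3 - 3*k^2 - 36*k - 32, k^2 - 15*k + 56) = k - 8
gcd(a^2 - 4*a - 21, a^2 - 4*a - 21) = a^2 - 4*a - 21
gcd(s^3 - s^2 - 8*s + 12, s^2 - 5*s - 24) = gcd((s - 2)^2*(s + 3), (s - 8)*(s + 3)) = s + 3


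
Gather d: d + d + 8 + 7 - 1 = 2*d + 14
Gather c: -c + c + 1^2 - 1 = 0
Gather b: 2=2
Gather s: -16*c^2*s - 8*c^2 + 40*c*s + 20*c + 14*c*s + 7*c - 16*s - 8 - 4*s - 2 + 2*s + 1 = -8*c^2 + 27*c + s*(-16*c^2 + 54*c - 18) - 9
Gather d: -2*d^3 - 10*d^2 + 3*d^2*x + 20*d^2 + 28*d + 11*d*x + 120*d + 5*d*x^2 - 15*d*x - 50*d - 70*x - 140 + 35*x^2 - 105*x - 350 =-2*d^3 + d^2*(3*x + 10) + d*(5*x^2 - 4*x + 98) + 35*x^2 - 175*x - 490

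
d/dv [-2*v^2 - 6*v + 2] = -4*v - 6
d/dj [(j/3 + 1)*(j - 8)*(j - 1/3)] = j^2 - 32*j/9 - 67/9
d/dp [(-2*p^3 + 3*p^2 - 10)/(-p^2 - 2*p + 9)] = 2*(p^4 + 4*p^3 - 30*p^2 + 17*p - 10)/(p^4 + 4*p^3 - 14*p^2 - 36*p + 81)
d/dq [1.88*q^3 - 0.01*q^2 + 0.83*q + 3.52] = 5.64*q^2 - 0.02*q + 0.83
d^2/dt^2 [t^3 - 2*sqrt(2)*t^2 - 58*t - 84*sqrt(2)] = 6*t - 4*sqrt(2)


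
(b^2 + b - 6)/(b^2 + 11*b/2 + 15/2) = 2*(b - 2)/(2*b + 5)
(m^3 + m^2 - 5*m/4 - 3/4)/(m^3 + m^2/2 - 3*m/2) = (m + 1/2)/m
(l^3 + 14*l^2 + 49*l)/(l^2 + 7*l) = l + 7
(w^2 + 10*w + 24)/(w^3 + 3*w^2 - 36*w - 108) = (w + 4)/(w^2 - 3*w - 18)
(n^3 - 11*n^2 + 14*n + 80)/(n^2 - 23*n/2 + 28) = 2*(n^2 - 3*n - 10)/(2*n - 7)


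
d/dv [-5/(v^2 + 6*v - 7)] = 10*(v + 3)/(v^2 + 6*v - 7)^2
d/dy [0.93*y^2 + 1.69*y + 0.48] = 1.86*y + 1.69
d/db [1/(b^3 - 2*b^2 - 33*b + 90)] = (-3*b^2 + 4*b + 33)/(b^3 - 2*b^2 - 33*b + 90)^2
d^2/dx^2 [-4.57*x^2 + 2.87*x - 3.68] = -9.14000000000000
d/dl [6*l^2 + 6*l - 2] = 12*l + 6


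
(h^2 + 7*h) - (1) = h^2 + 7*h - 1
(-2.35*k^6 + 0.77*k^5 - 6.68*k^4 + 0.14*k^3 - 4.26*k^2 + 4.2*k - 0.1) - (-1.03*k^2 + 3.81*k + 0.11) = -2.35*k^6 + 0.77*k^5 - 6.68*k^4 + 0.14*k^3 - 3.23*k^2 + 0.39*k - 0.21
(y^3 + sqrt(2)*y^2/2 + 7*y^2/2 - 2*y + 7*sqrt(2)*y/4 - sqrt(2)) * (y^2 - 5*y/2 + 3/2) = y^5 + sqrt(2)*y^4/2 + y^4 - 37*y^3/4 + sqrt(2)*y^3/2 - 37*sqrt(2)*y^2/8 + 41*y^2/4 - 3*y + 41*sqrt(2)*y/8 - 3*sqrt(2)/2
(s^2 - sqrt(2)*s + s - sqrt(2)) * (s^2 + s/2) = s^4 - sqrt(2)*s^3 + 3*s^3/2 - 3*sqrt(2)*s^2/2 + s^2/2 - sqrt(2)*s/2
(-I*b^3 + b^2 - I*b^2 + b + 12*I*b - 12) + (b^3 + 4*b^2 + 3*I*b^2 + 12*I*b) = b^3 - I*b^3 + 5*b^2 + 2*I*b^2 + b + 24*I*b - 12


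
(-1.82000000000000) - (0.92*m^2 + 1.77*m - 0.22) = -0.92*m^2 - 1.77*m - 1.6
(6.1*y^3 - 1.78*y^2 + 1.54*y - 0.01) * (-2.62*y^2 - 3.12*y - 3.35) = -15.982*y^5 - 14.3684*y^4 - 18.9162*y^3 + 1.1844*y^2 - 5.1278*y + 0.0335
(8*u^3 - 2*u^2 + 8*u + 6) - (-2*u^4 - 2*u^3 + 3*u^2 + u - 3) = 2*u^4 + 10*u^3 - 5*u^2 + 7*u + 9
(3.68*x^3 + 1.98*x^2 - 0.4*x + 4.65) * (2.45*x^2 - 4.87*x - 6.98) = 9.016*x^5 - 13.0706*x^4 - 36.309*x^3 - 0.479899999999999*x^2 - 19.8535*x - 32.457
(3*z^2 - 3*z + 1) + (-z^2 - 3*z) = 2*z^2 - 6*z + 1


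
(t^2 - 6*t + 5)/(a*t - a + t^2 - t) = (t - 5)/(a + t)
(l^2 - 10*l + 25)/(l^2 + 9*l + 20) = (l^2 - 10*l + 25)/(l^2 + 9*l + 20)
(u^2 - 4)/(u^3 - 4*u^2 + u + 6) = (u + 2)/(u^2 - 2*u - 3)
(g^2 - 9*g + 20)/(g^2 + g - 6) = (g^2 - 9*g + 20)/(g^2 + g - 6)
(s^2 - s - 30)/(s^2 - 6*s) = (s + 5)/s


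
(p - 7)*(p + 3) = p^2 - 4*p - 21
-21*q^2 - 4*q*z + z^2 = (-7*q + z)*(3*q + z)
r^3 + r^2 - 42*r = r*(r - 6)*(r + 7)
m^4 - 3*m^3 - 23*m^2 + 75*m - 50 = (m - 5)*(m - 2)*(m - 1)*(m + 5)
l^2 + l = l*(l + 1)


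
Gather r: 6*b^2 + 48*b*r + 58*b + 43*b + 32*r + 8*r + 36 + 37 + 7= 6*b^2 + 101*b + r*(48*b + 40) + 80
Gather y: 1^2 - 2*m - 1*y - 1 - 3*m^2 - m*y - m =-3*m^2 - 3*m + y*(-m - 1)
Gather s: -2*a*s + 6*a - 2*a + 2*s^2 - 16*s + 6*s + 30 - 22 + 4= 4*a + 2*s^2 + s*(-2*a - 10) + 12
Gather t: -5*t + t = -4*t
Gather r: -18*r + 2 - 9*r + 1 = 3 - 27*r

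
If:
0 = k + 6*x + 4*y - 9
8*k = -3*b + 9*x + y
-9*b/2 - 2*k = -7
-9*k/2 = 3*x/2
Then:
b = 562/353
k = -29/353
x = 87/353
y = 671/353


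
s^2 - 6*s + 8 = (s - 4)*(s - 2)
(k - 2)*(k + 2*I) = k^2 - 2*k + 2*I*k - 4*I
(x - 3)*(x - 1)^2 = x^3 - 5*x^2 + 7*x - 3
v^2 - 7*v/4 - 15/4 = (v - 3)*(v + 5/4)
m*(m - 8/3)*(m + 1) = m^3 - 5*m^2/3 - 8*m/3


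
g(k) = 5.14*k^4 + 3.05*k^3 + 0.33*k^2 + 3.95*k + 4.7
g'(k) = 20.56*k^3 + 9.15*k^2 + 0.66*k + 3.95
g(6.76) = 11722.39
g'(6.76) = 6777.85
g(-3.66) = 767.46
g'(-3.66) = -883.91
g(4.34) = 2100.95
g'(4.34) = 1859.87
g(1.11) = 21.47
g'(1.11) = 44.07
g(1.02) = 17.87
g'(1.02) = 35.96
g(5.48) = 5173.56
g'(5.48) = 3665.83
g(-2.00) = 55.96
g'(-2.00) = -125.25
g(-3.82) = 918.91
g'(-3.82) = -1011.13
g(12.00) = 111953.06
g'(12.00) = 36857.15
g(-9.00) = 31495.97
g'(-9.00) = -14249.08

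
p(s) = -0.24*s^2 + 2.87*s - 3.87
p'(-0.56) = 3.14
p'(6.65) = -0.32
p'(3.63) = 1.13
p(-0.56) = -5.55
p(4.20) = 3.95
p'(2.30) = 1.77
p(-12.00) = -72.87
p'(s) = 2.87 - 0.48*s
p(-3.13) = -15.20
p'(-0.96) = 3.33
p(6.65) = 4.60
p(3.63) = 3.39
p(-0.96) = -6.85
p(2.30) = 1.46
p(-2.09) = -10.92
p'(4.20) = 0.85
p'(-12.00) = 8.63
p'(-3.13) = 4.37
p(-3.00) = -14.64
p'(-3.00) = 4.31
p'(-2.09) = 3.87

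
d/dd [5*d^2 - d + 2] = 10*d - 1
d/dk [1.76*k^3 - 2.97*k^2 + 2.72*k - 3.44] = 5.28*k^2 - 5.94*k + 2.72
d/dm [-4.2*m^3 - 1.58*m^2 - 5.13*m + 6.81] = -12.6*m^2 - 3.16*m - 5.13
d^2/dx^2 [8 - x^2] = -2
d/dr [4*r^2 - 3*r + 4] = 8*r - 3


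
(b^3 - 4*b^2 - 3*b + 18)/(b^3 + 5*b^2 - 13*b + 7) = (b^3 - 4*b^2 - 3*b + 18)/(b^3 + 5*b^2 - 13*b + 7)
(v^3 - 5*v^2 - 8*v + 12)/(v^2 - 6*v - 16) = (v^2 - 7*v + 6)/(v - 8)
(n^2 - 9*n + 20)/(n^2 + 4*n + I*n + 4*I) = (n^2 - 9*n + 20)/(n^2 + n*(4 + I) + 4*I)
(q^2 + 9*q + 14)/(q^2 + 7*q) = (q + 2)/q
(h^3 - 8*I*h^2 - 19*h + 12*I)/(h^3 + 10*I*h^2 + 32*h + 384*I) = (h^3 - 8*I*h^2 - 19*h + 12*I)/(h^3 + 10*I*h^2 + 32*h + 384*I)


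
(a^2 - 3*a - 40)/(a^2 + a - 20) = (a - 8)/(a - 4)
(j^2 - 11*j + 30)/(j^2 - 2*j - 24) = (j - 5)/(j + 4)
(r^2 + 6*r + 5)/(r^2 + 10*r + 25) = (r + 1)/(r + 5)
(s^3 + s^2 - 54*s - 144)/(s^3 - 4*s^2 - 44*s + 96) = (s + 3)/(s - 2)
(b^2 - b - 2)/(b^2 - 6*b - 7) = (b - 2)/(b - 7)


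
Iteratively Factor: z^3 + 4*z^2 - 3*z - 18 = (z - 2)*(z^2 + 6*z + 9) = (z - 2)*(z + 3)*(z + 3)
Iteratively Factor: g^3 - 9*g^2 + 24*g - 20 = (g - 5)*(g^2 - 4*g + 4) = (g - 5)*(g - 2)*(g - 2)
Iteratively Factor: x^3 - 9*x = (x + 3)*(x^2 - 3*x) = x*(x + 3)*(x - 3)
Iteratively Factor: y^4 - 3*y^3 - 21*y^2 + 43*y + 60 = (y - 3)*(y^3 - 21*y - 20) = (y - 5)*(y - 3)*(y^2 + 5*y + 4) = (y - 5)*(y - 3)*(y + 1)*(y + 4)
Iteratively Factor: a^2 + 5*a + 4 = (a + 4)*(a + 1)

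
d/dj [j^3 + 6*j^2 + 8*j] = 3*j^2 + 12*j + 8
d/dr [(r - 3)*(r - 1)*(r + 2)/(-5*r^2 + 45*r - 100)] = (-r^4 + 18*r^3 - 83*r^2 + 92*r + 46)/(5*(r^4 - 18*r^3 + 121*r^2 - 360*r + 400))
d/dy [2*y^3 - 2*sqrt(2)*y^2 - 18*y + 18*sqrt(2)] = 6*y^2 - 4*sqrt(2)*y - 18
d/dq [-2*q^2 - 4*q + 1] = -4*q - 4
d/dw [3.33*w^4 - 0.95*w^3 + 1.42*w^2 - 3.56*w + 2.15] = 13.32*w^3 - 2.85*w^2 + 2.84*w - 3.56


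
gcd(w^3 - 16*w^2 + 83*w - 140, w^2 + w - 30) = w - 5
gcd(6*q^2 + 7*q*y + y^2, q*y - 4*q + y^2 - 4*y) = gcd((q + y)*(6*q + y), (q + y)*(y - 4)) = q + y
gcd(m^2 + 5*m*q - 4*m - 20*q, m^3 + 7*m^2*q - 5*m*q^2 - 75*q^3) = m + 5*q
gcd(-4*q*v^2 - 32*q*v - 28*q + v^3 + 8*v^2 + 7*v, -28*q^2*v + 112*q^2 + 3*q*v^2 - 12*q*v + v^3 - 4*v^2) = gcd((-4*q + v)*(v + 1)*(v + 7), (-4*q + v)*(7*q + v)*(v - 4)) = 4*q - v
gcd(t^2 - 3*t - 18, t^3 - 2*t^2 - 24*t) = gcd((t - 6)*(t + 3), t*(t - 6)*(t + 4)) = t - 6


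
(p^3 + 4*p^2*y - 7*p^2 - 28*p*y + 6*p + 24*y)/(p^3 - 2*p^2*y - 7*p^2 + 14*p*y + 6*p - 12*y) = (-p - 4*y)/(-p + 2*y)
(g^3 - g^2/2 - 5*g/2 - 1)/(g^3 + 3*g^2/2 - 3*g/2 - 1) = (g^2 - g - 2)/(g^2 + g - 2)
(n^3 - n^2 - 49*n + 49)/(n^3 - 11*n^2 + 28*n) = (n^2 + 6*n - 7)/(n*(n - 4))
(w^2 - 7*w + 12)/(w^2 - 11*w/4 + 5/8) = 8*(w^2 - 7*w + 12)/(8*w^2 - 22*w + 5)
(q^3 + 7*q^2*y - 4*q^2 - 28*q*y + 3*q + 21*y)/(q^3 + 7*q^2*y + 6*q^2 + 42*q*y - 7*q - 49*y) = (q - 3)/(q + 7)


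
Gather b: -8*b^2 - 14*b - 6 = -8*b^2 - 14*b - 6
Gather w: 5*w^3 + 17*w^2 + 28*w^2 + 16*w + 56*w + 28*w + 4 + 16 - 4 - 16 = 5*w^3 + 45*w^2 + 100*w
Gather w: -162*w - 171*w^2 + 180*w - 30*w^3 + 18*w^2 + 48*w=-30*w^3 - 153*w^2 + 66*w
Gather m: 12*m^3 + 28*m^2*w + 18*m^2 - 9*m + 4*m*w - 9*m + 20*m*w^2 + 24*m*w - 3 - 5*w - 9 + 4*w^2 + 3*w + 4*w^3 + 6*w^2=12*m^3 + m^2*(28*w + 18) + m*(20*w^2 + 28*w - 18) + 4*w^3 + 10*w^2 - 2*w - 12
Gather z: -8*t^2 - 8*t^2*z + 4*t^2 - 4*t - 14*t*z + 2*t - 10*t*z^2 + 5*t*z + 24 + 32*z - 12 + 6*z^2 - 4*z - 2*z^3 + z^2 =-4*t^2 - 2*t - 2*z^3 + z^2*(7 - 10*t) + z*(-8*t^2 - 9*t + 28) + 12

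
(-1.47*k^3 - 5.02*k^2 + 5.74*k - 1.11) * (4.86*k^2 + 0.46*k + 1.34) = -7.1442*k^5 - 25.0734*k^4 + 23.6174*k^3 - 9.481*k^2 + 7.181*k - 1.4874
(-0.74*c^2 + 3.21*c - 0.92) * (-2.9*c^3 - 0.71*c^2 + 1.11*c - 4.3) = 2.146*c^5 - 8.7836*c^4 - 0.4325*c^3 + 7.3983*c^2 - 14.8242*c + 3.956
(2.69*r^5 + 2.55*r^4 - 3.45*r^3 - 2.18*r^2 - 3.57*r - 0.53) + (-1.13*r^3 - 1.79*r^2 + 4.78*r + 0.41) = 2.69*r^5 + 2.55*r^4 - 4.58*r^3 - 3.97*r^2 + 1.21*r - 0.12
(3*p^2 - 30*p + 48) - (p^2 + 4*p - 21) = 2*p^2 - 34*p + 69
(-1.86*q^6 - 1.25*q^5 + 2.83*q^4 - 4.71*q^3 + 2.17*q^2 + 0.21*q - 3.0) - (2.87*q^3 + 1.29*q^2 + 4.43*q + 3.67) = -1.86*q^6 - 1.25*q^5 + 2.83*q^4 - 7.58*q^3 + 0.88*q^2 - 4.22*q - 6.67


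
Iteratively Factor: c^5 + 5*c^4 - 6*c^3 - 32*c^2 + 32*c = (c + 4)*(c^4 + c^3 - 10*c^2 + 8*c) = (c - 2)*(c + 4)*(c^3 + 3*c^2 - 4*c) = (c - 2)*(c - 1)*(c + 4)*(c^2 + 4*c) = c*(c - 2)*(c - 1)*(c + 4)*(c + 4)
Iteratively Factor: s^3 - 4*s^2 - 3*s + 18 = (s - 3)*(s^2 - s - 6) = (s - 3)^2*(s + 2)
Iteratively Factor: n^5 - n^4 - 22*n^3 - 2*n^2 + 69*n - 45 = (n - 5)*(n^4 + 4*n^3 - 2*n^2 - 12*n + 9) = (n - 5)*(n + 3)*(n^3 + n^2 - 5*n + 3) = (n - 5)*(n - 1)*(n + 3)*(n^2 + 2*n - 3) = (n - 5)*(n - 1)*(n + 3)^2*(n - 1)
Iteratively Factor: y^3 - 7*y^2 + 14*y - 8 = (y - 1)*(y^2 - 6*y + 8) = (y - 4)*(y - 1)*(y - 2)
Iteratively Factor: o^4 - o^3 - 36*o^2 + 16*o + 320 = (o + 4)*(o^3 - 5*o^2 - 16*o + 80) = (o - 5)*(o + 4)*(o^2 - 16) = (o - 5)*(o - 4)*(o + 4)*(o + 4)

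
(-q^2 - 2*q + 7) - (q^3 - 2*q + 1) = -q^3 - q^2 + 6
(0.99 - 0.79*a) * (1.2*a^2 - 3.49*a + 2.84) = -0.948*a^3 + 3.9451*a^2 - 5.6987*a + 2.8116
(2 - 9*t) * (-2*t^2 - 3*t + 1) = 18*t^3 + 23*t^2 - 15*t + 2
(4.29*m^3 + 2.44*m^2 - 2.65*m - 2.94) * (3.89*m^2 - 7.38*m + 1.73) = 16.6881*m^5 - 22.1686*m^4 - 20.894*m^3 + 12.3416*m^2 + 17.1127*m - 5.0862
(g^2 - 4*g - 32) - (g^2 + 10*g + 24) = -14*g - 56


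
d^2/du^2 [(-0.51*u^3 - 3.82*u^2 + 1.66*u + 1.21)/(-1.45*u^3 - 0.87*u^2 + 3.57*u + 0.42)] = (14.77637*u^6 - 5.10081*u^5 + 79.2796199999999*u^4 + 25.549374*u^3 + 32.918148*u^2 + 15.027894*u - 25.401222)/(3.048625*u^9 + 5.487525*u^8 - 19.22526*u^7 - 29.011977*u^6 + 44.154936*u^5 + 45.355275*u^4 - 36.905085*u^3 - 15.59817*u^2 - 1.889244*u - 0.074088)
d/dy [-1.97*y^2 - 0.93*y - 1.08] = -3.94*y - 0.93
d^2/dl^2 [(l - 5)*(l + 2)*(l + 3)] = 6*l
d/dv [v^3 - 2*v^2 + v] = 3*v^2 - 4*v + 1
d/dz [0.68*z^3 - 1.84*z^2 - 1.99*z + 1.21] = 2.04*z^2 - 3.68*z - 1.99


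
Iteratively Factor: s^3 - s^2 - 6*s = (s)*(s^2 - s - 6) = s*(s + 2)*(s - 3)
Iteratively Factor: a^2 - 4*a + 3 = (a - 3)*(a - 1)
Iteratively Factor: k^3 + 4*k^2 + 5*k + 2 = (k + 1)*(k^2 + 3*k + 2) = (k + 1)*(k + 2)*(k + 1)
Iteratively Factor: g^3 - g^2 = (g - 1)*(g^2) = g*(g - 1)*(g)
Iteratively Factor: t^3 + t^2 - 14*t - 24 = (t + 2)*(t^2 - t - 12) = (t - 4)*(t + 2)*(t + 3)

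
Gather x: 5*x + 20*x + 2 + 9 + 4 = 25*x + 15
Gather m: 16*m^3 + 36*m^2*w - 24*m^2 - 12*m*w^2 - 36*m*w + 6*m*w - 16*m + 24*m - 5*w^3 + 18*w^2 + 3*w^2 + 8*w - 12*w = 16*m^3 + m^2*(36*w - 24) + m*(-12*w^2 - 30*w + 8) - 5*w^3 + 21*w^2 - 4*w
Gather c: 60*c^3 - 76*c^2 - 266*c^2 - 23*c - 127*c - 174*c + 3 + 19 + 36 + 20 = 60*c^3 - 342*c^2 - 324*c + 78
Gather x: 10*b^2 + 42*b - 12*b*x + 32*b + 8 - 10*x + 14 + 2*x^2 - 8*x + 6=10*b^2 + 74*b + 2*x^2 + x*(-12*b - 18) + 28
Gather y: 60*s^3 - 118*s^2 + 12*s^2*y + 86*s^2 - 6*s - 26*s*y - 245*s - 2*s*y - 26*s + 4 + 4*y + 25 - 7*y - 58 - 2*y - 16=60*s^3 - 32*s^2 - 277*s + y*(12*s^2 - 28*s - 5) - 45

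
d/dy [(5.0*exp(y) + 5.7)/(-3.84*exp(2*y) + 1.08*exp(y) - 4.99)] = (19.2*exp(2*y) + 43.776*exp(y) - 31.106)*exp(y)/(14.7456*exp(4*y) - 8.2944*exp(3*y) + 39.4896*exp(2*y) - 10.7784*exp(y) + 24.9001)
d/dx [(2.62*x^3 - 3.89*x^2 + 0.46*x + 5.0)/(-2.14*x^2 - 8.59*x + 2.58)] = (-5.6068*x^4 - 45.0116*x^3 + 54.6783*x^2 + 1.3276*x + 44.1368)/(4.5796*x^4 + 36.7652*x^3 + 62.7457*x^2 - 44.3244*x + 6.6564)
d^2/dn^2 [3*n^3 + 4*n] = 18*n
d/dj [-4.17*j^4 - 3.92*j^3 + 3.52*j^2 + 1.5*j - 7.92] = -16.68*j^3 - 11.76*j^2 + 7.04*j + 1.5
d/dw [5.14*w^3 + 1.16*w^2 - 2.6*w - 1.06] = 15.42*w^2 + 2.32*w - 2.6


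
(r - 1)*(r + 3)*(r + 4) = r^3 + 6*r^2 + 5*r - 12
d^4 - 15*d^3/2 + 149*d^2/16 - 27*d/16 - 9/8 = (d - 6)*(d - 1)*(d - 3/4)*(d + 1/4)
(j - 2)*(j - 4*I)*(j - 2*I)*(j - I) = j^4 - 2*j^3 - 7*I*j^3 - 14*j^2 + 14*I*j^2 + 28*j + 8*I*j - 16*I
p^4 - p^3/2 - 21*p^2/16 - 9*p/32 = p*(p - 3/2)*(p + 1/4)*(p + 3/4)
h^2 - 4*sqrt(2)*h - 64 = (h - 8*sqrt(2))*(h + 4*sqrt(2))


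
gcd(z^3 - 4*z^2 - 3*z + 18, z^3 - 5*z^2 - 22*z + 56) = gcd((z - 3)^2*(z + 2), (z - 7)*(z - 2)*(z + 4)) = 1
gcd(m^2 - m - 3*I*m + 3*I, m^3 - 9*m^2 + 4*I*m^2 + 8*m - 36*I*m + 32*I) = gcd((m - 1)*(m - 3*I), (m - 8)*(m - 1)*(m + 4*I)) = m - 1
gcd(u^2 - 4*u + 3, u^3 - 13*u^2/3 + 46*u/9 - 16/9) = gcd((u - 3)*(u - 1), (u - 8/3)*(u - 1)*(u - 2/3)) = u - 1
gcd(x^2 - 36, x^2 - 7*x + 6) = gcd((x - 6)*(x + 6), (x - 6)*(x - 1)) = x - 6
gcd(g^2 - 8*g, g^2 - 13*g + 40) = g - 8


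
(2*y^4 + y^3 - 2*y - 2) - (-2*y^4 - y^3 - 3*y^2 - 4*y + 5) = 4*y^4 + 2*y^3 + 3*y^2 + 2*y - 7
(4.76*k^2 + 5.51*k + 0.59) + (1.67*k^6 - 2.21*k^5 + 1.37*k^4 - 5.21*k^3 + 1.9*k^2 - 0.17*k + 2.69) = 1.67*k^6 - 2.21*k^5 + 1.37*k^4 - 5.21*k^3 + 6.66*k^2 + 5.34*k + 3.28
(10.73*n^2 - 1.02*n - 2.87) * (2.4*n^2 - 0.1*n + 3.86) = 25.752*n^4 - 3.521*n^3 + 34.6318*n^2 - 3.6502*n - 11.0782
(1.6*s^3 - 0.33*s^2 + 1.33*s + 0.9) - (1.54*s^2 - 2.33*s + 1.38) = 1.6*s^3 - 1.87*s^2 + 3.66*s - 0.48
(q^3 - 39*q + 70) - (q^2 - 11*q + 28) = q^3 - q^2 - 28*q + 42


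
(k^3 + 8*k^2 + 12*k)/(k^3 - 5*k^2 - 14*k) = (k + 6)/(k - 7)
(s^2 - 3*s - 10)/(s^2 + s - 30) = (s + 2)/(s + 6)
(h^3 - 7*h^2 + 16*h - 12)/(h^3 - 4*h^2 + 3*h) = (h^2 - 4*h + 4)/(h*(h - 1))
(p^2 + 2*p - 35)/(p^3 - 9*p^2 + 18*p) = (p^2 + 2*p - 35)/(p*(p^2 - 9*p + 18))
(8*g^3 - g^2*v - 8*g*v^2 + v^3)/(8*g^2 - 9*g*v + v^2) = g + v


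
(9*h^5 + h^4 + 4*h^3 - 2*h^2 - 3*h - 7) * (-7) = -63*h^5 - 7*h^4 - 28*h^3 + 14*h^2 + 21*h + 49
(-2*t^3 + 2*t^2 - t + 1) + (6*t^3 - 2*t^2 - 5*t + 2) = 4*t^3 - 6*t + 3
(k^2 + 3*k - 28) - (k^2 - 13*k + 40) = 16*k - 68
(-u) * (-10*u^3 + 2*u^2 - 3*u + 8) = 10*u^4 - 2*u^3 + 3*u^2 - 8*u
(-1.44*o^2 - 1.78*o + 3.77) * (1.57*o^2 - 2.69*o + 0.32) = -2.2608*o^4 + 1.079*o^3 + 10.2463*o^2 - 10.7109*o + 1.2064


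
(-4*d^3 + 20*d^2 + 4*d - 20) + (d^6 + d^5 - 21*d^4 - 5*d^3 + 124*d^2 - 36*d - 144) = d^6 + d^5 - 21*d^4 - 9*d^3 + 144*d^2 - 32*d - 164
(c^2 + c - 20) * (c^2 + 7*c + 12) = c^4 + 8*c^3 - c^2 - 128*c - 240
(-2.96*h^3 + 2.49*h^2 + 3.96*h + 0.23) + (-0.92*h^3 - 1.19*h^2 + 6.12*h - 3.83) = -3.88*h^3 + 1.3*h^2 + 10.08*h - 3.6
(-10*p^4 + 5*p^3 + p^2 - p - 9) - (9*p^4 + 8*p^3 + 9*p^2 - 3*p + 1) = -19*p^4 - 3*p^3 - 8*p^2 + 2*p - 10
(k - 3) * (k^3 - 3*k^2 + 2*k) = k^4 - 6*k^3 + 11*k^2 - 6*k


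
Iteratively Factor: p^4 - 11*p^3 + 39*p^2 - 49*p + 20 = (p - 4)*(p^3 - 7*p^2 + 11*p - 5) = (p - 4)*(p - 1)*(p^2 - 6*p + 5) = (p - 4)*(p - 1)^2*(p - 5)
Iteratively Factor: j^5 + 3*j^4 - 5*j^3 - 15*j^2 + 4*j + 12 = (j - 1)*(j^4 + 4*j^3 - j^2 - 16*j - 12) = (j - 2)*(j - 1)*(j^3 + 6*j^2 + 11*j + 6) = (j - 2)*(j - 1)*(j + 3)*(j^2 + 3*j + 2) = (j - 2)*(j - 1)*(j + 1)*(j + 3)*(j + 2)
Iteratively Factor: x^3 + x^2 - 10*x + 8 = (x - 1)*(x^2 + 2*x - 8) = (x - 2)*(x - 1)*(x + 4)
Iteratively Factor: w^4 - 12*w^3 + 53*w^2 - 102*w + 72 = (w - 4)*(w^3 - 8*w^2 + 21*w - 18) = (w - 4)*(w - 2)*(w^2 - 6*w + 9) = (w - 4)*(w - 3)*(w - 2)*(w - 3)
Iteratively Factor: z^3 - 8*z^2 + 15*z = (z - 3)*(z^2 - 5*z) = (z - 5)*(z - 3)*(z)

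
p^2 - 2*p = p*(p - 2)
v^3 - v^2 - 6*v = v*(v - 3)*(v + 2)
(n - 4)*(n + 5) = n^2 + n - 20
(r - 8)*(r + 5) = r^2 - 3*r - 40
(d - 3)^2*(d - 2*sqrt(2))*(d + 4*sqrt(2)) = d^4 - 6*d^3 + 2*sqrt(2)*d^3 - 12*sqrt(2)*d^2 - 7*d^2 + 18*sqrt(2)*d + 96*d - 144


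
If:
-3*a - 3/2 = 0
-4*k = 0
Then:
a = -1/2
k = 0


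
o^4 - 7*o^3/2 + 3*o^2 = o^2*(o - 2)*(o - 3/2)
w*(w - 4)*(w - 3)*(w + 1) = w^4 - 6*w^3 + 5*w^2 + 12*w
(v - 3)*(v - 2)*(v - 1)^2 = v^4 - 7*v^3 + 17*v^2 - 17*v + 6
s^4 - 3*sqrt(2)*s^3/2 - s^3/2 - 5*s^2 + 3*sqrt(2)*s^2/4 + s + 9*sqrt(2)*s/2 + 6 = (s - 2)*(s + 3/2)*(s - 2*sqrt(2))*(s + sqrt(2)/2)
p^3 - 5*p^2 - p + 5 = (p - 5)*(p - 1)*(p + 1)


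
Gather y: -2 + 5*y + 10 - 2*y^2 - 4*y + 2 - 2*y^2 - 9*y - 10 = -4*y^2 - 8*y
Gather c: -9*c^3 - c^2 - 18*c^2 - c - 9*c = -9*c^3 - 19*c^2 - 10*c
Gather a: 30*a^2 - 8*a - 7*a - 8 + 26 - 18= 30*a^2 - 15*a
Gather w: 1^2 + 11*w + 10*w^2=10*w^2 + 11*w + 1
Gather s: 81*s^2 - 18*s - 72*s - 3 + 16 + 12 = 81*s^2 - 90*s + 25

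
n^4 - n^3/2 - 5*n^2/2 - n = n*(n - 2)*(n + 1/2)*(n + 1)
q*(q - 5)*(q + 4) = q^3 - q^2 - 20*q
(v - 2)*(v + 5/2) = v^2 + v/2 - 5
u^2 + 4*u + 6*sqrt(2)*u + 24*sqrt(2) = (u + 4)*(u + 6*sqrt(2))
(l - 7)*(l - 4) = l^2 - 11*l + 28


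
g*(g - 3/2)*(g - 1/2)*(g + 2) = g^4 - 13*g^2/4 + 3*g/2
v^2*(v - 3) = v^3 - 3*v^2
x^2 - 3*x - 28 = (x - 7)*(x + 4)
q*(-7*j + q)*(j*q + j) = -7*j^2*q^2 - 7*j^2*q + j*q^3 + j*q^2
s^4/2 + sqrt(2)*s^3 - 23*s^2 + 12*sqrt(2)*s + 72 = (s/2 + sqrt(2)/2)*(s - 3*sqrt(2))*(s - 2*sqrt(2))*(s + 6*sqrt(2))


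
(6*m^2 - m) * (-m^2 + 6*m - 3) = -6*m^4 + 37*m^3 - 24*m^2 + 3*m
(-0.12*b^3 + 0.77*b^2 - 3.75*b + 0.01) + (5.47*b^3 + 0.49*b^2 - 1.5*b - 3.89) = 5.35*b^3 + 1.26*b^2 - 5.25*b - 3.88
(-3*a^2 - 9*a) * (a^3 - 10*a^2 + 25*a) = -3*a^5 + 21*a^4 + 15*a^3 - 225*a^2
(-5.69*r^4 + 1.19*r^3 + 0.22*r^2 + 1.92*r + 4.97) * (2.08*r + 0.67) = -11.8352*r^5 - 1.3371*r^4 + 1.2549*r^3 + 4.141*r^2 + 11.624*r + 3.3299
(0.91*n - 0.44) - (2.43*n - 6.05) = 5.61 - 1.52*n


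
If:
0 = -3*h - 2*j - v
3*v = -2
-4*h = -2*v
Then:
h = -1/3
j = 5/6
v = -2/3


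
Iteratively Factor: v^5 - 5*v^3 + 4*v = (v + 1)*(v^4 - v^3 - 4*v^2 + 4*v) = v*(v + 1)*(v^3 - v^2 - 4*v + 4) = v*(v - 1)*(v + 1)*(v^2 - 4) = v*(v - 1)*(v + 1)*(v + 2)*(v - 2)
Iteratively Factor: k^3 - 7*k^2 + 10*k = (k)*(k^2 - 7*k + 10) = k*(k - 2)*(k - 5)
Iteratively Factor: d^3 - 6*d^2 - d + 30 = (d + 2)*(d^2 - 8*d + 15) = (d - 3)*(d + 2)*(d - 5)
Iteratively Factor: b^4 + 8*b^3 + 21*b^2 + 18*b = (b + 3)*(b^3 + 5*b^2 + 6*b) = (b + 2)*(b + 3)*(b^2 + 3*b) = (b + 2)*(b + 3)^2*(b)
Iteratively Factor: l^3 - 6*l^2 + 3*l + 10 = (l - 2)*(l^2 - 4*l - 5) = (l - 5)*(l - 2)*(l + 1)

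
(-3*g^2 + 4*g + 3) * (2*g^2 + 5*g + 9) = -6*g^4 - 7*g^3 - g^2 + 51*g + 27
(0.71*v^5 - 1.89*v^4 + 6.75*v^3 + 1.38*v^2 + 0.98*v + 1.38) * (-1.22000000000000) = -0.8662*v^5 + 2.3058*v^4 - 8.235*v^3 - 1.6836*v^2 - 1.1956*v - 1.6836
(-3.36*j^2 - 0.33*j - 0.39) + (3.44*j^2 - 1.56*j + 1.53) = 0.0800000000000001*j^2 - 1.89*j + 1.14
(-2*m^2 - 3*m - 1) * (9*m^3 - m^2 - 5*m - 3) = -18*m^5 - 25*m^4 + 4*m^3 + 22*m^2 + 14*m + 3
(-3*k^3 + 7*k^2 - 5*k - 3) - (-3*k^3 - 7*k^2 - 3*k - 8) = 14*k^2 - 2*k + 5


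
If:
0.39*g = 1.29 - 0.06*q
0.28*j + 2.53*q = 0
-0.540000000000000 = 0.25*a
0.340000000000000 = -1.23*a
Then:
No Solution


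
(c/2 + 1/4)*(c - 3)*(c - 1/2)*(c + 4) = c^4/2 + c^3/2 - 49*c^2/8 - c/8 + 3/2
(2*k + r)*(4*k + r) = 8*k^2 + 6*k*r + r^2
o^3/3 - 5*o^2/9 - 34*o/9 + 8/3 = (o/3 + 1)*(o - 4)*(o - 2/3)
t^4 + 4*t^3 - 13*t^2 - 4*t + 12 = (t - 2)*(t - 1)*(t + 1)*(t + 6)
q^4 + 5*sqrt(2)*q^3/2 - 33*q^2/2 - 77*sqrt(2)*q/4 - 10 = (q - 5*sqrt(2)/2)*(q + sqrt(2)/2)^2*(q + 4*sqrt(2))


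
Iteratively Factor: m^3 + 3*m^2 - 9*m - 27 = (m + 3)*(m^2 - 9) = (m - 3)*(m + 3)*(m + 3)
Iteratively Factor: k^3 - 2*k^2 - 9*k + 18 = (k + 3)*(k^2 - 5*k + 6) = (k - 3)*(k + 3)*(k - 2)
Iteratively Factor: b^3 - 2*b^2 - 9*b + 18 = (b + 3)*(b^2 - 5*b + 6) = (b - 2)*(b + 3)*(b - 3)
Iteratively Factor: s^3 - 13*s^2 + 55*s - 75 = (s - 5)*(s^2 - 8*s + 15) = (s - 5)^2*(s - 3)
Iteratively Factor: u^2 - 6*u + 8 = (u - 2)*(u - 4)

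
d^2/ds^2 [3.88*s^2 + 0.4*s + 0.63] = 7.76000000000000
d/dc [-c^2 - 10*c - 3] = -2*c - 10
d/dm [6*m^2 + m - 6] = 12*m + 1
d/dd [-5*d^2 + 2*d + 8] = 2 - 10*d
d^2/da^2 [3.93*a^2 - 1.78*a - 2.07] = 7.86000000000000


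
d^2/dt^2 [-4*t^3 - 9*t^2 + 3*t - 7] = -24*t - 18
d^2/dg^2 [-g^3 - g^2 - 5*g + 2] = -6*g - 2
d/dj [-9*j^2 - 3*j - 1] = -18*j - 3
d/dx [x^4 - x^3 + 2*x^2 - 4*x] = 4*x^3 - 3*x^2 + 4*x - 4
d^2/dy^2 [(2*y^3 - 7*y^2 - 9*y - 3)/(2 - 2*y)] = (-2*y^3 + 6*y^2 - 6*y + 19)/(y^3 - 3*y^2 + 3*y - 1)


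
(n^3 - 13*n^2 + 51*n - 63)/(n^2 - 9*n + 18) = (n^2 - 10*n + 21)/(n - 6)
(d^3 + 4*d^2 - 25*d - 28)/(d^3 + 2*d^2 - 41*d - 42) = (d - 4)/(d - 6)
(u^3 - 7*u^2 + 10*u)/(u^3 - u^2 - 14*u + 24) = u*(u - 5)/(u^2 + u - 12)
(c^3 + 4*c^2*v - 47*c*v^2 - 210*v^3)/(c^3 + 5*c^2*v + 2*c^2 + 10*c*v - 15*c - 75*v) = (c^2 - c*v - 42*v^2)/(c^2 + 2*c - 15)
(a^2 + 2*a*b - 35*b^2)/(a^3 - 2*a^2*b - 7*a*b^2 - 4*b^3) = (-a^2 - 2*a*b + 35*b^2)/(-a^3 + 2*a^2*b + 7*a*b^2 + 4*b^3)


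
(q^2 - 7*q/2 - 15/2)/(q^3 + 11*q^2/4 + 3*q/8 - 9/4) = 4*(q - 5)/(4*q^2 + 5*q - 6)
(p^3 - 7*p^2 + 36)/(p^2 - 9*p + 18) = p + 2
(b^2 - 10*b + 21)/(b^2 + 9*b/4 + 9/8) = 8*(b^2 - 10*b + 21)/(8*b^2 + 18*b + 9)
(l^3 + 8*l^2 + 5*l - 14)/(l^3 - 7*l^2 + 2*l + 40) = (l^2 + 6*l - 7)/(l^2 - 9*l + 20)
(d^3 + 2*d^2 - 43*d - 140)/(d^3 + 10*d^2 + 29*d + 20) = (d - 7)/(d + 1)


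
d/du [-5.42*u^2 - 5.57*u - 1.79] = -10.84*u - 5.57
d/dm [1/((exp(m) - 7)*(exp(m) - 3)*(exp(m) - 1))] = -((exp(m) - 7)*(exp(m) - 3) + (exp(m) - 7)*(exp(m) - 1) + (exp(m) - 3)*(exp(m) - 1))/(4*(exp(m) - 7)^2*(exp(m) - 3)^2*sinh(m/2)^2)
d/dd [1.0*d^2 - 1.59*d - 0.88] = 2.0*d - 1.59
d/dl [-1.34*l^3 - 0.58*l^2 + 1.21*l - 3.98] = -4.02*l^2 - 1.16*l + 1.21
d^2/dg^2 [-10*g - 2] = 0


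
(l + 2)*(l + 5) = l^2 + 7*l + 10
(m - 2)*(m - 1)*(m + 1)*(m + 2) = m^4 - 5*m^2 + 4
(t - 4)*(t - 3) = t^2 - 7*t + 12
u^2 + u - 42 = (u - 6)*(u + 7)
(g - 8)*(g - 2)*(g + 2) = g^3 - 8*g^2 - 4*g + 32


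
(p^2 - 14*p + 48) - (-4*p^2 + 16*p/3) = 5*p^2 - 58*p/3 + 48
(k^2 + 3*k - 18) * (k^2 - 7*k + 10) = k^4 - 4*k^3 - 29*k^2 + 156*k - 180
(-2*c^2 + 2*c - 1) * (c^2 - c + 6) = -2*c^4 + 4*c^3 - 15*c^2 + 13*c - 6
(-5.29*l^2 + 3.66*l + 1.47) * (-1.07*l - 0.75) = 5.6603*l^3 + 0.0512999999999999*l^2 - 4.3179*l - 1.1025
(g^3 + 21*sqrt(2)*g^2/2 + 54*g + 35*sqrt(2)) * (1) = g^3 + 21*sqrt(2)*g^2/2 + 54*g + 35*sqrt(2)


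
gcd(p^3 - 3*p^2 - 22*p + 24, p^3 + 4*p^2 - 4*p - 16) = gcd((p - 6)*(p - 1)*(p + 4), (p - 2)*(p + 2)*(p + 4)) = p + 4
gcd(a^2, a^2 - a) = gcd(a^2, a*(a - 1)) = a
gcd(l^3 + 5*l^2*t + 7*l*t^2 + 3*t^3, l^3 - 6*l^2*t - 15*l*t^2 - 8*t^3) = l^2 + 2*l*t + t^2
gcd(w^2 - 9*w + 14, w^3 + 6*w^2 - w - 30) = w - 2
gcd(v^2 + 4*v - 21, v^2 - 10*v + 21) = v - 3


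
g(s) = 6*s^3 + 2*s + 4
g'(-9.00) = 1460.00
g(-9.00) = -4388.00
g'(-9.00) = 1460.00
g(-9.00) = -4388.00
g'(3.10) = 174.98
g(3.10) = 188.95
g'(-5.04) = 459.23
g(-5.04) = -774.22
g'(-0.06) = 2.06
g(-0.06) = 3.88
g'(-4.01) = 291.44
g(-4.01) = -390.91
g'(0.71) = 11.07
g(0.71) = 7.57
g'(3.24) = 190.96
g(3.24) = 214.55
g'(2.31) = 98.05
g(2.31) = 82.58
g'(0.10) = 2.18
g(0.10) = 4.21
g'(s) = 18*s^2 + 2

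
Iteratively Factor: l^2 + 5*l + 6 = (l + 3)*(l + 2)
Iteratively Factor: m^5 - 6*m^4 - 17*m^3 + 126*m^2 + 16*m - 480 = (m - 5)*(m^4 - m^3 - 22*m^2 + 16*m + 96) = (m - 5)*(m - 3)*(m^3 + 2*m^2 - 16*m - 32) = (m - 5)*(m - 4)*(m - 3)*(m^2 + 6*m + 8) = (m - 5)*(m - 4)*(m - 3)*(m + 4)*(m + 2)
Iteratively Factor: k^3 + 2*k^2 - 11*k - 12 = (k + 4)*(k^2 - 2*k - 3) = (k - 3)*(k + 4)*(k + 1)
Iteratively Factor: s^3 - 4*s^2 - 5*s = (s + 1)*(s^2 - 5*s) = s*(s + 1)*(s - 5)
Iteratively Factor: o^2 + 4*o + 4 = (o + 2)*(o + 2)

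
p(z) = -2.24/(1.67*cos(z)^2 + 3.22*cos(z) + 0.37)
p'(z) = -2.24*(3.34*sin(z)*cos(z) + 3.22*sin(z))/(1.67*cos(z)^2 + 3.22*cos(z) + 0.37)^2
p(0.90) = -0.74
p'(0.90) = -1.02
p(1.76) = 12.69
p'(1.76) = -182.97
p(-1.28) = -1.57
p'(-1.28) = 4.38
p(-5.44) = -0.69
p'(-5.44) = -0.86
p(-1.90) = 4.51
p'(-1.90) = 18.41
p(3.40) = 1.89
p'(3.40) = -0.00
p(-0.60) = -0.54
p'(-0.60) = 0.44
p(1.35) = -1.94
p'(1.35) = -6.47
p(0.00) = -0.43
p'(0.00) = 0.00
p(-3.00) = 1.90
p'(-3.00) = -0.02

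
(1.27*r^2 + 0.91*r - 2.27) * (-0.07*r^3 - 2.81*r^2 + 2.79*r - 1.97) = -0.0889*r^5 - 3.6324*r^4 + 1.1451*r^3 + 6.4157*r^2 - 8.126*r + 4.4719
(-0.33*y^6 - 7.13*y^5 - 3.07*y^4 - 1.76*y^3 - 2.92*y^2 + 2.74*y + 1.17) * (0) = 0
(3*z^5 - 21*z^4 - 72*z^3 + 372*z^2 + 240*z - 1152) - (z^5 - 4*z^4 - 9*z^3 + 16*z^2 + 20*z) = 2*z^5 - 17*z^4 - 63*z^3 + 356*z^2 + 220*z - 1152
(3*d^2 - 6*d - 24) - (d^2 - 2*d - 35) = 2*d^2 - 4*d + 11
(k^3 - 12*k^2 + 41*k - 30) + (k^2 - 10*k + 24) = k^3 - 11*k^2 + 31*k - 6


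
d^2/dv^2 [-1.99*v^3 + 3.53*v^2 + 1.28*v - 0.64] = 7.06 - 11.94*v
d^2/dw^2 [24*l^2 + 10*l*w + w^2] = 2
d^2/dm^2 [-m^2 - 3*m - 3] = -2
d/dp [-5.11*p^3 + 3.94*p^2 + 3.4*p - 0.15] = -15.33*p^2 + 7.88*p + 3.4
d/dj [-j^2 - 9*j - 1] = -2*j - 9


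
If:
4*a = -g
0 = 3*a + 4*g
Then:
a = 0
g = 0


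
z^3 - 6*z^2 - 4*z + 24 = (z - 6)*(z - 2)*(z + 2)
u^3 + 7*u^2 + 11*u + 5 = (u + 1)^2*(u + 5)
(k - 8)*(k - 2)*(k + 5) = k^3 - 5*k^2 - 34*k + 80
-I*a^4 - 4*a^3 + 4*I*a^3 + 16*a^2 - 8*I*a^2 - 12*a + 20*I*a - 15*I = (a - 3)*(a - 5*I)*(a + I)*(-I*a + I)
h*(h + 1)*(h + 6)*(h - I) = h^4 + 7*h^3 - I*h^3 + 6*h^2 - 7*I*h^2 - 6*I*h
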